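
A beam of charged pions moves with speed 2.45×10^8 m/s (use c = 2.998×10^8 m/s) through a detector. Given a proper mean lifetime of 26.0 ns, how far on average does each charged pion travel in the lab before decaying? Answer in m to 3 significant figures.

d ≈ 11.1 m

β = v/c = 2.45×10^8 / 2.998×10^8 = 0.81721
γ = 1/√(1 − 0.81721²) = 1.7351
Dilated lifetime: Δt = γτ₀ = 1.7351 × 26.0 ns = 45.112 ns
d = vΔt = 0.81721c × 45.112 ns = 2.4500×10^8 m/s × 4.5112×10^-8 s = 11.1 m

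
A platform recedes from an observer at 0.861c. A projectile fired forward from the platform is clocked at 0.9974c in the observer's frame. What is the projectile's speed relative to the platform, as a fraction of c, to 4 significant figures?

u' ≈ 0.9657c

Inverse velocity addition: u' = (u − v)/(1 − uv/c²)
= (0.9974 − 0.861)/(1 − 0.9974×0.861) = 0.1364/0.141239 = 0.9657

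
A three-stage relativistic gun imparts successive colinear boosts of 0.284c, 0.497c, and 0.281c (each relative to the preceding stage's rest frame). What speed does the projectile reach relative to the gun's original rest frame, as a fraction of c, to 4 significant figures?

u ≈ 0.8097c

Compose boost 2: (0.497 + 0.284)/(1 + 0.497×0.284) = 0.7810/1.14115 = 0.684399
Compose boost 3: (0.281 + 0.684399)/(1 + 0.281×0.684399) = 0.965399/1.19232 = 0.8097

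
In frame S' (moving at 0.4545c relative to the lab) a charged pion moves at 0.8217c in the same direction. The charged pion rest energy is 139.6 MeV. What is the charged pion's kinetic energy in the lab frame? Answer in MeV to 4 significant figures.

u_lab = (0.8217 + 0.4545)/(1 + 0.8217×0.4545) = 0.9291844
γ = 1/√(1 − 0.9291844²) = 2.70551
K = (γ − 1)m₀c² = (2.70551 − 1) × 139.6 = 1.70551 × 139.6 = 238.1 MeV

K ≈ 238.1 MeV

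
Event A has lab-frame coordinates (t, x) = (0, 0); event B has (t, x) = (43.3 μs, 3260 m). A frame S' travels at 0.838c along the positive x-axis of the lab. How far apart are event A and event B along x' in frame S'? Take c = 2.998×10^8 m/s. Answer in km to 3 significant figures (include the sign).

γ = 1/√(1 − 0.838²) = 1.8326
Δx' = γ(Δx − vΔt) = 1.8326 × (3260 m − 0.838×(2.998×10^8 m/s)×43.3×10^-6 s)
= 1.8326 × (-7618.4 m) = -14.0 km

Δx' ≈ -14.0 km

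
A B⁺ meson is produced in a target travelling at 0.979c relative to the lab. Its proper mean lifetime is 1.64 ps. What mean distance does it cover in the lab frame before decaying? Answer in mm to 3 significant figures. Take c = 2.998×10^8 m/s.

d ≈ 2.36 mm

γ = 1/√(1 − 0.979²) = 4.9053
Dilated lifetime: Δt = γτ₀ = 4.9053 × 1.64 ps = 8.0447 ps
d = vΔt = 0.979c × 8.0447 ps = 2.9350×10^8 m/s × 8.0447×10^-12 s = 2.36 mm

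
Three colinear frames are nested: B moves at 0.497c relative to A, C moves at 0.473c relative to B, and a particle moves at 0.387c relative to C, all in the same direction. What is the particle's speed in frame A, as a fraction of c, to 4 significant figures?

Compose boost 2: (0.473 + 0.497)/(1 + 0.473×0.497) = 0.9700/1.23508 = 0.785374
Compose boost 3: (0.387 + 0.785374)/(1 + 0.387×0.785374) = 1.17237/1.30394 = 0.8991

u ≈ 0.8991c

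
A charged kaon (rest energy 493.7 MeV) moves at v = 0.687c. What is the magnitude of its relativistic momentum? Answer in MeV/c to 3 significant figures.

γ = 1/√(1 − 0.687²) = 1.3762
p = γβm₀c = 1.3762 × 0.687 × 493.7 MeV/c = 467 MeV/c

p ≈ 467 MeV/c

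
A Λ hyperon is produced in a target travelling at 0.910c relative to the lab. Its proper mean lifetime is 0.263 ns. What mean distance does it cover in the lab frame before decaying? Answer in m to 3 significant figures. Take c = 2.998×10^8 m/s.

d ≈ 0.173 m

γ = 1/√(1 − 0.910²) = 2.4119
Dilated lifetime: Δt = γτ₀ = 2.4119 × 0.263 ns = 0.63433 ns
d = vΔt = 0.910c × 0.63433 ns = 2.7282×10^8 m/s × 6.3433×10^-10 s = 0.173 m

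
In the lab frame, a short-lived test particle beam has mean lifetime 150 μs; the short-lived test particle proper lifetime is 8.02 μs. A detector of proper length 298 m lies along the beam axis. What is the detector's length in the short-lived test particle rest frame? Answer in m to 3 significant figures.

L ≈ 15.9 m

Time dilation ⇒ γ = Δt/τ₀ = 150/8.02 = 18.703
Length contraction: L = L₀/γ = 298/18.703 = 15.9 m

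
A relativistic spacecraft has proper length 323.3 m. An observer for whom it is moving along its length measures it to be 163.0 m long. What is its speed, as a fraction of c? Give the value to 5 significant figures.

β ≈ 0.86360

γ = L₀/L = 323.3/163.0 = 1.983436
β = √(1 − 1/γ²) = 0.86360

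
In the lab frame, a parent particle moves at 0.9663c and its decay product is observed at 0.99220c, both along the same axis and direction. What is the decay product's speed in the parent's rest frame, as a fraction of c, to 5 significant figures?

Inverse velocity addition: u' = (u − v)/(1 − uv/c²)
= (0.99220 − 0.9663)/(1 − 0.99220×0.9663) = 0.025900/0.04123714 = 0.62807

u' ≈ 0.62807c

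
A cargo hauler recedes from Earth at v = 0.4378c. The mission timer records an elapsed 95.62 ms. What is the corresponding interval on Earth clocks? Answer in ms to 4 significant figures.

γ = 1/√(1 − 0.4378²) = 1.11226
Time dilation: Δt = γτ₀ = 1.11226 × 95.62 ms = 106.4 ms

Δt ≈ 106.4 ms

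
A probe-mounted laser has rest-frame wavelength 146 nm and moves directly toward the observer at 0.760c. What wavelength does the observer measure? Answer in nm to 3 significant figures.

Relativistic Doppler: λ_obs = λ_src √((1−β)/(1+β))
= 146 × √(0.24000/1.7600) = 146 × 0.36927 = 53.9 nm

λ_obs ≈ 53.9 nm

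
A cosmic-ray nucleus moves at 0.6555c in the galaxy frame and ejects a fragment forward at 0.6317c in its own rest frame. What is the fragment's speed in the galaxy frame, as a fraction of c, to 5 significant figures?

Compose boost 2: (0.6317 + 0.6555)/(1 + 0.6317×0.6555) = 1.2872/1.414079 = 0.91027

u ≈ 0.91027c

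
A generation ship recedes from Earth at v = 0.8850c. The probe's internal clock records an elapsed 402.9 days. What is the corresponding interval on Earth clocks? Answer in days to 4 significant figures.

Δt ≈ 865.4 days

γ = 1/√(1 − 0.8850²) = 2.14781
Time dilation: Δt = γτ₀ = 2.14781 × 402.9 days = 865.4 days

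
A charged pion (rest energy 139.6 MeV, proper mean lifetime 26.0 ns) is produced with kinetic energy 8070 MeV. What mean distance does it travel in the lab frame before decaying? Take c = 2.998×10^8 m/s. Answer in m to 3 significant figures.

γ = 1 + K/(m₀c²) = 1 + 8070/139.6 = 58.808
β = √(1 − 1/γ²) = 0.99986
Dilated lifetime: γτ₀ = 58.808 × 26.0 ns = 1529.0 ns
d = βc·γτ₀ = 0.99986 × (2.998×10^8 m/s) × 1.5290×10^-6 s = 458 m

d ≈ 458 m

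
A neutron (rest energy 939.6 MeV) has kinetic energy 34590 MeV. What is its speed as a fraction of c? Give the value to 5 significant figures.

γ = 1 + K/(m₀c²) = 1 + 34590/939.6 = 37.81354
β = √(1 − 1/γ²) = 0.99965

β ≈ 0.99965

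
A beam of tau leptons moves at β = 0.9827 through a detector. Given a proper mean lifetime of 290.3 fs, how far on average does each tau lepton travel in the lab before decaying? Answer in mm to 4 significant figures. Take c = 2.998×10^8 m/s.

d ≈ 0.4618 mm

γ = 1/√(1 − 0.9827²) = 5.39944
Dilated lifetime: Δt = γτ₀ = 5.39944 × 290.3 fs = 1567.46 fs
d = vΔt = 0.9827c × 1567.46 fs = 2.94613×10^8 m/s × 1.56746×10^-12 s = 0.4618 mm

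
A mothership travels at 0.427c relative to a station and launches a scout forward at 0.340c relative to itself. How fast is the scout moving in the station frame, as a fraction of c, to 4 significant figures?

u ≈ 0.6698c

Compose boost 2: (0.340 + 0.427)/(1 + 0.340×0.427) = 0.7670/1.14518 = 0.6698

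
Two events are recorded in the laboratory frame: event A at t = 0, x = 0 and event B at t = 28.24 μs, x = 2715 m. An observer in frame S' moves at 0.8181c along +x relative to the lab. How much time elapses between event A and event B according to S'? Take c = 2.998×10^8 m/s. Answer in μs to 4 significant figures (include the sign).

γ = 1/√(1 − 0.8181²) = 1.73890
Δt' = γ(Δt − vΔx/c²) = 1.73890 × (28.24 μs − 0.8181×2715 m / (2.998×10^8 m/s))
= 1.73890 × (20.8313 μs) = 36.22 μs

Δt' ≈ 36.22 μs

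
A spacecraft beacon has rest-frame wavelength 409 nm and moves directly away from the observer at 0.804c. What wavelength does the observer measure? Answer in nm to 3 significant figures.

Relativistic Doppler: λ_obs = λ_src √((1+β)/(1−β))
= 409 × √(1.8040/0.19600) = 409 × 3.0338 = 1240 nm

λ_obs ≈ 1240 nm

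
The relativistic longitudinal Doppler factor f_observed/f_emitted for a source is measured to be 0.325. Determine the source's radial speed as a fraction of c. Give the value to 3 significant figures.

f_obs/f_src = √((1−β)/(1+β)) = 0.325  ⇒  (1−β)/(1+β) = 0.10563
β = |1 − D²|/(1 + D²) = |1 − 0.10563|/(1 + 0.10563) = 0.809

β ≈ 0.809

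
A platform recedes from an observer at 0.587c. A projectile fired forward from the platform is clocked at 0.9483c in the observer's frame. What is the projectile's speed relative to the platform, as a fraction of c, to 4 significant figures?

u' ≈ 0.8149c

Inverse velocity addition: u' = (u − v)/(1 − uv/c²)
= (0.9483 − 0.587)/(1 − 0.9483×0.587) = 0.3613/0.443348 = 0.8149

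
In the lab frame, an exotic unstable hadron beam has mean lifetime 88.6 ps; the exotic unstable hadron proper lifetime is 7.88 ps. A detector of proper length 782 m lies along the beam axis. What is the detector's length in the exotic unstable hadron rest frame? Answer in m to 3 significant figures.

Time dilation ⇒ γ = Δt/τ₀ = 88.6/7.88 = 11.244
Length contraction: L = L₀/γ = 782/11.244 = 69.6 m

L ≈ 69.6 m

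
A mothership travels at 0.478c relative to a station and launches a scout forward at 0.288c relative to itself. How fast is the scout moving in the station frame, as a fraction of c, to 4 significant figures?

u ≈ 0.6733c

Compose boost 2: (0.288 + 0.478)/(1 + 0.288×0.478) = 0.7660/1.13766 = 0.6733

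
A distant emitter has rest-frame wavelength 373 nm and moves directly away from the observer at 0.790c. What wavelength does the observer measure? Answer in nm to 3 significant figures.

Relativistic Doppler: λ_obs = λ_src √((1+β)/(1−β))
= 373 × √(1.7900/0.21000) = 373 × 2.9196 = 1090 nm

λ_obs ≈ 1090 nm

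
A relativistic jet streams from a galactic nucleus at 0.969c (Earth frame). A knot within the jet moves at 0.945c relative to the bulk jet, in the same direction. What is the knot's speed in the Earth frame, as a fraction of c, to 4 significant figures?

Relativistic velocity addition: u = (u' + v)/(1 + u'v/c²)
= (0.945 + 0.969)/(1 + 0.945×0.969) = 1.914/1.91570 = 0.9991

u ≈ 0.9991c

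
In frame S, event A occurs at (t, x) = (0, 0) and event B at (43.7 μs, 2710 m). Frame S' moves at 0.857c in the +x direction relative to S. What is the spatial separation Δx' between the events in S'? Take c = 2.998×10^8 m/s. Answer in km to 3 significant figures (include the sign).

Δx' ≈ -16.5 km

γ = 1/√(1 − 0.857²) = 1.9406
Δx' = γ(Δx − vΔt) = 1.9406 × (2710 m − 0.857×(2.998×10^8 m/s)×43.7×10^-6 s)
= 1.9406 × (-8517.8 m) = -16.5 km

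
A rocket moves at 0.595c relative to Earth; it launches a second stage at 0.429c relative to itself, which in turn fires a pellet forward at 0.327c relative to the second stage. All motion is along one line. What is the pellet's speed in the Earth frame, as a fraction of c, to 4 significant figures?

u ≈ 0.9021c

Compose boost 2: (0.429 + 0.595)/(1 + 0.429×0.595) = 1.024/1.25526 = 0.815771
Compose boost 3: (0.327 + 0.815771)/(1 + 0.327×0.815771) = 1.14277/1.26676 = 0.9021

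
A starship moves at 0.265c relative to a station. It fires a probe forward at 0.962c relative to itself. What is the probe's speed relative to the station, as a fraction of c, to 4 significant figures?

u ≈ 0.9777c

Relativistic velocity addition: u = (u' + v)/(1 + u'v/c²)
= (0.962 + 0.265)/(1 + 0.962×0.265) = 1.227/1.25493 = 0.9777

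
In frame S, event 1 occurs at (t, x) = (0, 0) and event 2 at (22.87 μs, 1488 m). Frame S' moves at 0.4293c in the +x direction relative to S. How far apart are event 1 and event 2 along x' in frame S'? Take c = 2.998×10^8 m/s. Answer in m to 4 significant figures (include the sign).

γ = 1/√(1 − 0.4293²) = 1.10722
Δx' = γ(Δx − vΔt) = 1.10722 × (1488 m − 0.4293×(2.998×10^8 m/s)×22.87×10^-6 s)
= 1.10722 × (-1455.46 m) = -1612 m

Δx' ≈ -1612 m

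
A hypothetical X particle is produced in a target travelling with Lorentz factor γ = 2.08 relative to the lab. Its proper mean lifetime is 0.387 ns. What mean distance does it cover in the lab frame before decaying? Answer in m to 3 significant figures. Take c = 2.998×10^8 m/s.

d ≈ 0.212 m

β = √(1 − 1/γ²) = √(1 − 1/2.08²) = 0.87685
Dilated lifetime: Δt = γτ₀ = 2.08 × 0.387 ns = 0.80496 ns
d = vΔt = 0.87685c × 0.80496 ns = 2.6288×10^8 m/s × 8.0496×10^-10 s = 0.212 m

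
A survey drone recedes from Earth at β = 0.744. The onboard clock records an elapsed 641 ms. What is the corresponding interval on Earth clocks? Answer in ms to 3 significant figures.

γ = 1/√(1 − 0.744²) = 1.4966
Time dilation: Δt = γτ₀ = 1.4966 × 641 ms = 959 ms

Δt ≈ 959 ms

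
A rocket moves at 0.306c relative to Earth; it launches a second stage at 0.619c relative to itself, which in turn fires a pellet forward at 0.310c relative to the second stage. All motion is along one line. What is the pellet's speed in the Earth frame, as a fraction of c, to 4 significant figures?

Compose boost 2: (0.619 + 0.306)/(1 + 0.619×0.306) = 0.9250/1.18941 = 0.777694
Compose boost 3: (0.310 + 0.777694)/(1 + 0.310×0.777694) = 1.08769/1.24109 = 0.8764

u ≈ 0.8764c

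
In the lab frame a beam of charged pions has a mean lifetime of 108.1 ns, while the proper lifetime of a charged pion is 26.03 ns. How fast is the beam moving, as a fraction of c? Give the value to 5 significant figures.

β ≈ 0.97058

γ = Δt/τ₀ = 108.1/26.03 = 4.152900
β = √(1 − 1/γ²) = √(1 − 1/4.152900²) = 0.97058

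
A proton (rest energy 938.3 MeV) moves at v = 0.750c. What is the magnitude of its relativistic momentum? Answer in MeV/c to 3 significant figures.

γ = 1/√(1 − 0.750²) = 1.5119
p = γβm₀c = 1.5119 × 0.750 × 938.3 MeV/c = 1060 MeV/c

p ≈ 1060 MeV/c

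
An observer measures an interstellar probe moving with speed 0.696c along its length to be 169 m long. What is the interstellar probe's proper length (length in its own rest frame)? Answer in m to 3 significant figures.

L₀ ≈ 235 m

γ = 1/√(1 − 0.696²) = 1.3927
L₀ = γL = 1.3927 × 169 = 235 m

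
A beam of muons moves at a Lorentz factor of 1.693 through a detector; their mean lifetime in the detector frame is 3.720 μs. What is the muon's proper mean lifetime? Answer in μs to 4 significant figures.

τ₀ ≈ 2.197 μs

γ = 1.693 (given)
Proper time: τ₀ = Δt/γ = 3.720/1.693 = 2.197 μs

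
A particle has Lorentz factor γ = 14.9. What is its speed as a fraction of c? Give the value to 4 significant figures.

β ≈ 0.9977

β = √(1 − 1/γ²) = √(1 − 1/14.9²) = √(0.995496) = 0.9977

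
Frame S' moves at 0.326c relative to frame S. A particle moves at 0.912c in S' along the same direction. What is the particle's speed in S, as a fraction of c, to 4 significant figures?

Relativistic velocity addition: u = (u' + v)/(1 + u'v/c²)
= (0.912 + 0.326)/(1 + 0.912×0.326) = 1.238/1.29731 = 0.9543

u ≈ 0.9543c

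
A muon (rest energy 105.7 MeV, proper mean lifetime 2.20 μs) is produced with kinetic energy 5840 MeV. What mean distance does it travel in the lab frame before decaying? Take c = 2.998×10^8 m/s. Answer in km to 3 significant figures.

γ = 1 + K/(m₀c²) = 1 + 5840/105.7 = 56.251
β = √(1 − 1/γ²) = 0.99984
Dilated lifetime: γτ₀ = 56.251 × 2.20 μs = 123.75 μs
d = βc·γτ₀ = 0.99984 × (2.998×10^8 m/s) × 0.00012375 s = 37.1 km

d ≈ 37.1 km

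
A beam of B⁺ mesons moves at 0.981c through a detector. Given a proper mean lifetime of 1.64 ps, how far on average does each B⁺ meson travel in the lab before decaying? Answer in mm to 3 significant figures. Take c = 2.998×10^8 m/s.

γ = 1/√(1 − 0.981²) = 5.1544
Dilated lifetime: Δt = γτ₀ = 5.1544 × 1.64 ps = 8.4533 ps
d = vΔt = 0.981c × 8.4533 ps = 2.9410×10^8 m/s × 8.4533×10^-12 s = 2.49 mm

d ≈ 2.49 mm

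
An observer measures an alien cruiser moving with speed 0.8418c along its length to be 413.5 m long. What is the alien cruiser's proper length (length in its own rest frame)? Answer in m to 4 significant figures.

L₀ ≈ 766.0 m

γ = 1/√(1 − 0.8418²) = 1.85257
L₀ = γL = 1.85257 × 413.5 = 766.0 m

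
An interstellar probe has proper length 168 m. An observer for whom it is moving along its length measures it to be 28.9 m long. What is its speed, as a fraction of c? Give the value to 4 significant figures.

β ≈ 0.9851

γ = L₀/L = 168/28.9 = 5.81315
β = √(1 − 1/γ²) = 0.9851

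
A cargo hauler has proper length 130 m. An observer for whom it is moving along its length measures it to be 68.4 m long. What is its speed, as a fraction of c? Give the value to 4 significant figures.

γ = L₀/L = 130/68.4 = 1.90058
β = √(1 − 1/γ²) = 0.8504

β ≈ 0.8504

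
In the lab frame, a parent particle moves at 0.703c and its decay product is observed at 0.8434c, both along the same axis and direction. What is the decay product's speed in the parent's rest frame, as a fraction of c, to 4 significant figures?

Inverse velocity addition: u' = (u − v)/(1 − uv/c²)
= (0.8434 − 0.703)/(1 − 0.8434×0.703) = 0.1404/0.407090 = 0.3449

u' ≈ 0.3449c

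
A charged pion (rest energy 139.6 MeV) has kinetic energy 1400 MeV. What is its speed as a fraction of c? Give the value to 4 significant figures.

γ = 1 + K/(m₀c²) = 1 + 1400/139.6 = 11.0287
β = √(1 − 1/γ²) = 0.9959

β ≈ 0.9959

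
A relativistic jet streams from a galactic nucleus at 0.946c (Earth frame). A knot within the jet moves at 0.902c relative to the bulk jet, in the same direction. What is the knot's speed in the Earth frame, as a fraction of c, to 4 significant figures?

u ≈ 0.9971c

Relativistic velocity addition: u = (u' + v)/(1 + u'v/c²)
= (0.902 + 0.946)/(1 + 0.902×0.946) = 1.848/1.85329 = 0.9971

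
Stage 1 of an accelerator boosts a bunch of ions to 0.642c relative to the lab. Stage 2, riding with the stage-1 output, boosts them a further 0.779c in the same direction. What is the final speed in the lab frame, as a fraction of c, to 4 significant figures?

u ≈ 0.9473c

Compose boost 2: (0.779 + 0.642)/(1 + 0.779×0.642) = 1.421/1.50012 = 0.9473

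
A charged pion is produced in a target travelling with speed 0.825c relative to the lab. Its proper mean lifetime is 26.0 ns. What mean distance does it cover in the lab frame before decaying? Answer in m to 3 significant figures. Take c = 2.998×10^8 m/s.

γ = 1/√(1 − 0.825²) = 1.7695
Dilated lifetime: Δt = γτ₀ = 1.7695 × 26.0 ns = 46.007 ns
d = vΔt = 0.825c × 46.007 ns = 2.4734×10^8 m/s × 4.6007×10^-8 s = 11.4 m

d ≈ 11.4 m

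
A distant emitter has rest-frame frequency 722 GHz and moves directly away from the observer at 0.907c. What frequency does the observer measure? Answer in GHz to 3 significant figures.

Relativistic Doppler: f_obs = f_src √((1−β)/(1+β))
= 722 × √(0.093000/1.9070) = 722 × 0.22083 = 159 GHz

f_obs ≈ 159 GHz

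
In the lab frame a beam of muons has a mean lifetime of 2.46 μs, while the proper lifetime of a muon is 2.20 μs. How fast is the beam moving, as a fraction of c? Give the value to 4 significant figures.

γ = Δt/τ₀ = 2.46/2.20 = 1.11818
β = √(1 − 1/γ²) = √(1 − 1/1.11818²) = 0.4475

β ≈ 0.4475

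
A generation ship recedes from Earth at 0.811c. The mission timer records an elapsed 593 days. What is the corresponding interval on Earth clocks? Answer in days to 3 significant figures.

γ = 1/√(1 − 0.811²) = 1.7093
Time dilation: Δt = γτ₀ = 1.7093 × 593 days = 1010 days

Δt ≈ 1010 days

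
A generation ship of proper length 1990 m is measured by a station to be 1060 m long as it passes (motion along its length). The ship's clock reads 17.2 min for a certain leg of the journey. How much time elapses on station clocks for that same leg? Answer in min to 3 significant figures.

Length contraction ⇒ γ = L₀/L = 1990/1060 = 1.8774
Time dilation: Δt = γτ₀ = 1.8774 × 17.2 min = 32.3 min

Δt ≈ 32.3 min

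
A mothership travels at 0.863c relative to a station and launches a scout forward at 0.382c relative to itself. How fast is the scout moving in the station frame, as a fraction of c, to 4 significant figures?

Compose boost 2: (0.382 + 0.863)/(1 + 0.382×0.863) = 1.245/1.32967 = 0.9363

u ≈ 0.9363c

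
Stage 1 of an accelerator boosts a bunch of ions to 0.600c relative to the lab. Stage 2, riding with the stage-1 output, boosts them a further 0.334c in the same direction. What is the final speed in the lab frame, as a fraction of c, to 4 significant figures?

u ≈ 0.7781c

Compose boost 2: (0.334 + 0.600)/(1 + 0.334×0.600) = 0.9340/1.20040 = 0.7781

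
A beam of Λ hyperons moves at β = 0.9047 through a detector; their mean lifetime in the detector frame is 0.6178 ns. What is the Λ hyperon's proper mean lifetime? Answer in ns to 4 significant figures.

γ = 1/√(1 − 0.9047²) = 2.34715
Proper time: τ₀ = Δt/γ = 0.6178/2.34715 = 0.2632 ns

τ₀ ≈ 0.2632 ns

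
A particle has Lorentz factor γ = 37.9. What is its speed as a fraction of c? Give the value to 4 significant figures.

β ≈ 0.9997

β = √(1 − 1/γ²) = √(1 − 1/37.9²) = √(0.999304) = 0.9997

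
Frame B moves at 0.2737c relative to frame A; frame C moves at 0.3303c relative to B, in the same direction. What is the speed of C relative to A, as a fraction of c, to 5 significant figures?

Compose boost 2: (0.3303 + 0.2737)/(1 + 0.3303×0.2737) = 0.60400/1.090403 = 0.55392

u ≈ 0.55392c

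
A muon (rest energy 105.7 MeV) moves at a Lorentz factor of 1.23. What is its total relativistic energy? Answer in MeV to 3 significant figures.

γ = 1.23 (given)
E = γm₀c² = 1.23 × 105.7 MeV = 130 MeV

E ≈ 130 MeV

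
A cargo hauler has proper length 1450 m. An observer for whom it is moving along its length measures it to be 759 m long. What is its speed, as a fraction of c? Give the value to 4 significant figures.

β ≈ 0.8521

γ = L₀/L = 1450/759 = 1.91041
β = √(1 − 1/γ²) = 0.8521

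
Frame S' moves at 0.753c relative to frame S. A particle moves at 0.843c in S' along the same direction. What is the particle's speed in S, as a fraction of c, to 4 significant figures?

Relativistic velocity addition: u = (u' + v)/(1 + u'v/c²)
= (0.843 + 0.753)/(1 + 0.843×0.753) = 1.596/1.63478 = 0.9763

u ≈ 0.9763c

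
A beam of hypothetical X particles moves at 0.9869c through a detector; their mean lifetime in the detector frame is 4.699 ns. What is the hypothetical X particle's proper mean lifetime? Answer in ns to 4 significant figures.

τ₀ ≈ 0.7581 ns

γ = 1/√(1 − 0.9869²) = 6.19835
Proper time: τ₀ = Δt/γ = 4.699/6.19835 = 0.7581 ns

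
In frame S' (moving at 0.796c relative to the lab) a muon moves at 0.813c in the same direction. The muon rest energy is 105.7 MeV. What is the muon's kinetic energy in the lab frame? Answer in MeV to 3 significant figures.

u_lab = (0.813 + 0.796)/(1 + 0.813×0.796) = 0.976840
γ = 1/√(1 − 0.976840²) = 4.6735
K = (γ − 1)m₀c² = (4.6735 − 1) × 105.7 = 3.6735 × 105.7 = 388 MeV

K ≈ 388 MeV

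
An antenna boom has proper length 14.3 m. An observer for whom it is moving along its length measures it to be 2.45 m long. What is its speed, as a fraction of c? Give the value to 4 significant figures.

β ≈ 0.9852

γ = L₀/L = 14.3/2.45 = 5.83673
β = √(1 − 1/γ²) = 0.9852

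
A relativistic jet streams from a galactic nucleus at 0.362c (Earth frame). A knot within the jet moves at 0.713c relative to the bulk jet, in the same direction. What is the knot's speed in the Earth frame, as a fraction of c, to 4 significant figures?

Relativistic velocity addition: u = (u' + v)/(1 + u'v/c²)
= (0.713 + 0.362)/(1 + 0.713×0.362) = 1.075/1.25811 = 0.8545

u ≈ 0.8545c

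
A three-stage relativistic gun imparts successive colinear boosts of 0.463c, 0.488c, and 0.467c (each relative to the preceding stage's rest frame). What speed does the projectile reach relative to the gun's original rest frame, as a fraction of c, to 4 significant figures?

Compose boost 2: (0.488 + 0.463)/(1 + 0.488×0.463) = 0.9510/1.22594 = 0.775729
Compose boost 3: (0.467 + 0.775729)/(1 + 0.467×0.775729) = 1.24273/1.36227 = 0.9123

u ≈ 0.9123c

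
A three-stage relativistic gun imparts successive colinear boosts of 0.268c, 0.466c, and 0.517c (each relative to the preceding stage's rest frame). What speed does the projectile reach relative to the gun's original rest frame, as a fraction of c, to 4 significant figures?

Compose boost 2: (0.466 + 0.268)/(1 + 0.466×0.268) = 0.7340/1.12489 = 0.652509
Compose boost 3: (0.517 + 0.652509)/(1 + 0.517×0.652509) = 1.16951/1.33735 = 0.8745

u ≈ 0.8745c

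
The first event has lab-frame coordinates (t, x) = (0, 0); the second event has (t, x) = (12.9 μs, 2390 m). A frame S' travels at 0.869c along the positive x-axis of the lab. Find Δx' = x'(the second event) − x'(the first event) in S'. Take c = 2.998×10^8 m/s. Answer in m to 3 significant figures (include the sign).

Δx' ≈ -1960 m

γ = 1/√(1 − 0.869²) = 2.0210
Δx' = γ(Δx − vΔt) = 2.0210 × (2390 m − 0.869×(2.998×10^8 m/s)×12.9×10^-6 s)
= 2.0210 × (-970.79 m) = -1960 m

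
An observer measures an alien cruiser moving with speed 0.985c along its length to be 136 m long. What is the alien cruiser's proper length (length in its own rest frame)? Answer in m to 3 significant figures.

γ = 1/√(1 − 0.985²) = 5.7953
L₀ = γL = 5.7953 × 136 = 788 m

L₀ ≈ 788 m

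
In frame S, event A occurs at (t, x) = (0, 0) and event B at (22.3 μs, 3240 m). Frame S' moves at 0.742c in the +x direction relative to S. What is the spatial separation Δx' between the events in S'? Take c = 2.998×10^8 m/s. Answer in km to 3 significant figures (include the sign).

Δx' ≈ -2.57 km

γ = 1/√(1 − 0.742²) = 1.4916
Δx' = γ(Δx − vΔt) = 1.4916 × (3240 m − 0.742×(2.998×10^8 m/s)×22.3×10^-6 s)
= 1.4916 × (-1720.7 m) = -2.57 km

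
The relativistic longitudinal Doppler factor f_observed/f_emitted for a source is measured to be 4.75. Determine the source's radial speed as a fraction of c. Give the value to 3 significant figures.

f_obs/f_src = √((1+β)/(1−β)) = 4.75  ⇒  (1+β)/(1−β) = 22.562
β = |1 − D²|/(1 + D²) = |1 − 22.562|/(1 + 22.562) = 0.915

β ≈ 0.915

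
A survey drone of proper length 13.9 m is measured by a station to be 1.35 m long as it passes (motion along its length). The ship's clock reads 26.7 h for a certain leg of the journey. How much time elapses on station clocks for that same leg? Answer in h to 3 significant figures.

Length contraction ⇒ γ = L₀/L = 13.9/1.35 = 10.296
Time dilation: Δt = γτ₀ = 10.296 × 26.7 h = 275 h

Δt ≈ 275 h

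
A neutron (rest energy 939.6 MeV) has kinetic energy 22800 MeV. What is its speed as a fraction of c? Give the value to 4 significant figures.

γ = 1 + K/(m₀c²) = 1 + 22800/939.6 = 25.2656
β = √(1 − 1/γ²) = 0.9992

β ≈ 0.9992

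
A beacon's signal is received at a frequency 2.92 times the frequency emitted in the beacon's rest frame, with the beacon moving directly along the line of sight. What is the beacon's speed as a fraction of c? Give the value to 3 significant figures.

β ≈ 0.790

f_obs/f_src = √((1+β)/(1−β)) = 2.92  ⇒  (1+β)/(1−β) = 8.5264
β = |1 − D²|/(1 + D²) = |1 − 8.5264|/(1 + 8.5264) = 0.790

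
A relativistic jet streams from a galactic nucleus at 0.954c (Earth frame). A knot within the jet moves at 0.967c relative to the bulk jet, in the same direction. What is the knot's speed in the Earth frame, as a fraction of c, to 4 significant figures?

u ≈ 0.9992c

Relativistic velocity addition: u = (u' + v)/(1 + u'v/c²)
= (0.967 + 0.954)/(1 + 0.967×0.954) = 1.921/1.92252 = 0.9992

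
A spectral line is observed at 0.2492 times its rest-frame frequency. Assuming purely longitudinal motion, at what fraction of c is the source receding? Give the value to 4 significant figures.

β ≈ 0.8831

f_obs/f_src = √((1−β)/(1+β)) = 0.2492  ⇒  (1−β)/(1+β) = 0.0621006
β = |1 − D²|/(1 + D²) = |1 − 0.0621006|/(1 + 0.0621006) = 0.8831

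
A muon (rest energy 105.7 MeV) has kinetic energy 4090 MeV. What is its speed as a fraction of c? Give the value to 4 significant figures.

β ≈ 0.9997

γ = 1 + K/(m₀c²) = 1 + 4090/105.7 = 39.6944
β = √(1 − 1/γ²) = 0.9997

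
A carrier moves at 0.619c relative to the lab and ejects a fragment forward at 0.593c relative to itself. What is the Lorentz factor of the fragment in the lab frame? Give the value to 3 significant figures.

u_lab = (0.593 + 0.619)/(1 + 0.593×0.619) = 1.212/1.36707 = 0.886570
γ = 1/√(1 − 0.886570²) = 2.16

γ ≈ 2.16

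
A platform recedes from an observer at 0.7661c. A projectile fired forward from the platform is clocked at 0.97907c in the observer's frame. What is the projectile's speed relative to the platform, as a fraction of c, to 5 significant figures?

u' ≈ 0.85210c

Inverse velocity addition: u' = (u − v)/(1 − uv/c²)
= (0.97907 − 0.7661)/(1 − 0.97907×0.7661) = 0.21297/0.2499345 = 0.85210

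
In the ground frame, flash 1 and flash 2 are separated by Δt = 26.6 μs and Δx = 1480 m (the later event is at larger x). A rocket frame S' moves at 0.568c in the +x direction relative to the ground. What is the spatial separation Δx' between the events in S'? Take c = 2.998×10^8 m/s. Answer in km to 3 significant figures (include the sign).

γ = 1/√(1 − 0.568²) = 1.2150
Δx' = γ(Δx − vΔt) = 1.2150 × (1480 m − 0.568×(2.998×10^8 m/s)×26.6×10^-6 s)
= 1.2150 × (-3049.6 m) = -3.71 km

Δx' ≈ -3.71 km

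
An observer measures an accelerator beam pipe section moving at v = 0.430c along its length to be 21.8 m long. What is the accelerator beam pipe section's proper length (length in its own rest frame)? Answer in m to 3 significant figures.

L₀ ≈ 24.1 m

γ = 1/√(1 − 0.430²) = 1.1076
L₀ = γL = 1.1076 × 21.8 = 24.1 m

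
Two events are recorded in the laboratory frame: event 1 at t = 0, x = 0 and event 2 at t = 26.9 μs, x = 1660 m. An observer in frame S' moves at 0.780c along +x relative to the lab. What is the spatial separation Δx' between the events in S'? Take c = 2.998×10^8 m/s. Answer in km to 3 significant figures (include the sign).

γ = 1/√(1 − 0.780²) = 1.5980
Δx' = γ(Δx − vΔt) = 1.5980 × (1660 m − 0.780×(2.998×10^8 m/s)×26.9×10^-6 s)
= 1.5980 × (-4630.4 m) = -7.40 km

Δx' ≈ -7.40 km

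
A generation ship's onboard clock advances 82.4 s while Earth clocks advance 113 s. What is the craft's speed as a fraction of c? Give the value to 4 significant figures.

γ = Δt/τ₀ = 113/82.4 = 1.37136
β = √(1 − 1/γ²) = √(1 − 1/1.37136²) = 0.6843

β ≈ 0.6843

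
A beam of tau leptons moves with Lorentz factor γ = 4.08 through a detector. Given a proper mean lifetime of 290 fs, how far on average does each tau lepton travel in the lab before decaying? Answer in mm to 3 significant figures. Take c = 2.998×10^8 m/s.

β = √(1 − 1/γ²) = √(1 − 1/4.08²) = 0.96950
Dilated lifetime: Δt = γτ₀ = 4.08 × 290 fs = 1183.2 fs
d = vΔt = 0.96950c × 1183.2 fs = 2.9066×10^8 m/s × 1.1832×10^-12 s = 0.344 mm

d ≈ 0.344 mm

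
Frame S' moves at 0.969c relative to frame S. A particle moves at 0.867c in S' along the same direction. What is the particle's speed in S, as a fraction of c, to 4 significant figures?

u ≈ 0.9978c

Relativistic velocity addition: u = (u' + v)/(1 + u'v/c²)
= (0.867 + 0.969)/(1 + 0.867×0.969) = 1.836/1.84012 = 0.9978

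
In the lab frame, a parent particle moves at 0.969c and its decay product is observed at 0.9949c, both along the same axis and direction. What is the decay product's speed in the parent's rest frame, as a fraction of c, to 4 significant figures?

Inverse velocity addition: u' = (u − v)/(1 − uv/c²)
= (0.9949 − 0.969)/(1 − 0.9949×0.969) = 0.02590/0.0359419 = 0.7206

u' ≈ 0.7206c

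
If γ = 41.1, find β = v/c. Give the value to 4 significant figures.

β ≈ 0.9997

β = √(1 − 1/γ²) = √(1 − 1/41.1²) = √(0.999408) = 0.9997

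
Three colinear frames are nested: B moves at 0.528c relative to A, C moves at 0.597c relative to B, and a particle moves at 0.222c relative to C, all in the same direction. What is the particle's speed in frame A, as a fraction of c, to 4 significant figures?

u ≈ 0.9054c

Compose boost 2: (0.597 + 0.528)/(1 + 0.597×0.528) = 1.125/1.31522 = 0.855373
Compose boost 3: (0.222 + 0.855373)/(1 + 0.222×0.855373) = 1.07737/1.18989 = 0.9054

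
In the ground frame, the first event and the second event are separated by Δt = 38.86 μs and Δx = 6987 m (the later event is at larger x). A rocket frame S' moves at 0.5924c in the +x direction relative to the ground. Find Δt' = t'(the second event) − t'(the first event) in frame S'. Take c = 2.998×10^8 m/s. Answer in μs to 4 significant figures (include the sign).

Δt' ≈ 31.10 μs

γ = 1/√(1 − 0.5924²) = 1.24124
Δt' = γ(Δt − vΔx/c²) = 1.24124 × (38.86 μs − 0.5924×6987 m / (2.998×10^8 m/s))
= 1.24124 × (25.0538 μs) = 31.10 μs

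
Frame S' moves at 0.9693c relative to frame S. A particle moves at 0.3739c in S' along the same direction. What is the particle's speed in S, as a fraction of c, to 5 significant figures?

u ≈ 0.98589c

Relativistic velocity addition: u = (u' + v)/(1 + u'v/c²)
= (0.3739 + 0.9693)/(1 + 0.3739×0.9693) = 1.3432/1.362421 = 0.98589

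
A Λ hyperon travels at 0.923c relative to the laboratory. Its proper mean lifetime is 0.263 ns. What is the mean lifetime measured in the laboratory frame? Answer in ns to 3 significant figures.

Δt ≈ 0.683 ns

γ = 1/√(1 − 0.923²) = 2.5988
Time dilation: Δt = γτ₀ = 2.5988 × 0.263 ns = 0.683 ns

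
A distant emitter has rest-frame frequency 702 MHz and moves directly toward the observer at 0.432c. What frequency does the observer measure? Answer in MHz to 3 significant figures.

Relativistic Doppler: f_obs = f_src √((1+β)/(1−β))
= 702 × √(1.4320/0.56800) = 702 × 1.5878 = 1110 MHz

f_obs ≈ 1110 MHz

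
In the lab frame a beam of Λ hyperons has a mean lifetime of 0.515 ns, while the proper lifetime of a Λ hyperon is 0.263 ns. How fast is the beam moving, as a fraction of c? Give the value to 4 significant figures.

γ = Δt/τ₀ = 0.515/0.263 = 1.95817
β = √(1 − 1/γ²) = √(1 − 1/1.95817²) = 0.8598

β ≈ 0.8598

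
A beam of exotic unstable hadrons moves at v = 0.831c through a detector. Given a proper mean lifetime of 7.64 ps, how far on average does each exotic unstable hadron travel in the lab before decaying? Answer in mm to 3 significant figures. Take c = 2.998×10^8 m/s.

d ≈ 3.42 mm

γ = 1/√(1 − 0.831²) = 1.7977
Dilated lifetime: Δt = γτ₀ = 1.7977 × 7.64 ps = 13.734 ps
d = vΔt = 0.831c × 13.734 ps = 2.4913×10^8 m/s × 1.3734×10^-11 s = 3.42 mm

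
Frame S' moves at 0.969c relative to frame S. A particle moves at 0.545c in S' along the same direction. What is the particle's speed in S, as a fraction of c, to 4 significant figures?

u ≈ 0.9908c

Relativistic velocity addition: u = (u' + v)/(1 + u'v/c²)
= (0.545 + 0.969)/(1 + 0.545×0.969) = 1.514/1.52811 = 0.9908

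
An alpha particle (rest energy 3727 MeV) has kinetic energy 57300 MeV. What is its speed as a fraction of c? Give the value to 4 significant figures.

γ = 1 + K/(m₀c²) = 1 + 57300/3727 = 16.3743
β = √(1 − 1/γ²) = 0.9981

β ≈ 0.9981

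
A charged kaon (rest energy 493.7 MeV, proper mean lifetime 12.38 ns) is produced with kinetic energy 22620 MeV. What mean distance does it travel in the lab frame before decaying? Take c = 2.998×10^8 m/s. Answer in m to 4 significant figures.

d ≈ 173.7 m

γ = 1 + K/(m₀c²) = 1 + 22620/493.7 = 46.8173
β = √(1 − 1/γ²) = 0.999772
Dilated lifetime: γτ₀ = 46.8173 × 12.38 ns = 579.598 ns
d = βc·γτ₀ = 0.999772 × (2.998×10^8 m/s) × 5.79598×10^-7 s = 173.7 m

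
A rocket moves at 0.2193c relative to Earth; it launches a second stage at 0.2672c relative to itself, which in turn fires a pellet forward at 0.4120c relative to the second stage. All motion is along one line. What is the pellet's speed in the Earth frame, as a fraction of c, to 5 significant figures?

Compose boost 2: (0.2672 + 0.2193)/(1 + 0.2672×0.2193) = 0.48650/1.058597 = 0.4595706
Compose boost 3: (0.4120 + 0.4595706)/(1 + 0.4120×0.4595706) = 0.8715706/1.189343 = 0.73282

u ≈ 0.73282c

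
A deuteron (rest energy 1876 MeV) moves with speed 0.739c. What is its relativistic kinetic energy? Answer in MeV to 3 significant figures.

γ = 1/√(1 − 0.739²) = 1.4843
K = (γ − 1)m₀c² = (1.4843 − 1) × 1876 MeV = 0.48433 × 1876 MeV = 909 MeV

K ≈ 909 MeV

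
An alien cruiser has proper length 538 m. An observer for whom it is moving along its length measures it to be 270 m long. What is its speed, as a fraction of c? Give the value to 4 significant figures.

γ = L₀/L = 538/270 = 1.99259
β = √(1 − 1/γ²) = 0.8649

β ≈ 0.8649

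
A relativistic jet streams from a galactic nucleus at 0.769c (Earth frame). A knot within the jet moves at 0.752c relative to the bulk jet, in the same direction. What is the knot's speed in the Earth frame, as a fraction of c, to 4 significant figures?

u ≈ 0.9637c

Relativistic velocity addition: u = (u' + v)/(1 + u'v/c²)
= (0.752 + 0.769)/(1 + 0.752×0.769) = 1.521/1.57829 = 0.9637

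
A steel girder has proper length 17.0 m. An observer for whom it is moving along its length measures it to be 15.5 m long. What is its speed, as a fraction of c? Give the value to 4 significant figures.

β ≈ 0.4107

γ = L₀/L = 17.0/15.5 = 1.09677
β = √(1 − 1/γ²) = 0.4107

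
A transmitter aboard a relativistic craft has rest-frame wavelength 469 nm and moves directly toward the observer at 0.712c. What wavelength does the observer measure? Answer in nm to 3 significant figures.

λ_obs ≈ 192 nm

Relativistic Doppler: λ_obs = λ_src √((1−β)/(1+β))
= 469 × √(0.28800/1.7120) = 469 × 0.41015 = 192 nm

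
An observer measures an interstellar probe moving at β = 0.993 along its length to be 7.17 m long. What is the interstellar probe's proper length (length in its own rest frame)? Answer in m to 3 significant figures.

γ = 1/√(1 − 0.993²) = 8.4664
L₀ = γL = 8.4664 × 7.17 = 60.7 m

L₀ ≈ 60.7 m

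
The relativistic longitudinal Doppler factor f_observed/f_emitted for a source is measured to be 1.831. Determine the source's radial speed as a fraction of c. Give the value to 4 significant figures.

f_obs/f_src = √((1+β)/(1−β)) = 1.831  ⇒  (1+β)/(1−β) = 3.35256
β = |1 − D²|/(1 + D²) = |1 − 3.35256|/(1 + 3.35256) = 0.5405

β ≈ 0.5405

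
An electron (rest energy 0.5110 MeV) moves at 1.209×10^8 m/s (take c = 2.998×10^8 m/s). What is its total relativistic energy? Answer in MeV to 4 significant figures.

E ≈ 0.5584 MeV

β = v/c = 1.209×10^8 / 2.998×10^8 = 0.403269
γ = 1/√(1 − 0.403269²) = 1.09280
E = γm₀c² = 1.09280 × 0.5110 MeV = 0.5584 MeV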